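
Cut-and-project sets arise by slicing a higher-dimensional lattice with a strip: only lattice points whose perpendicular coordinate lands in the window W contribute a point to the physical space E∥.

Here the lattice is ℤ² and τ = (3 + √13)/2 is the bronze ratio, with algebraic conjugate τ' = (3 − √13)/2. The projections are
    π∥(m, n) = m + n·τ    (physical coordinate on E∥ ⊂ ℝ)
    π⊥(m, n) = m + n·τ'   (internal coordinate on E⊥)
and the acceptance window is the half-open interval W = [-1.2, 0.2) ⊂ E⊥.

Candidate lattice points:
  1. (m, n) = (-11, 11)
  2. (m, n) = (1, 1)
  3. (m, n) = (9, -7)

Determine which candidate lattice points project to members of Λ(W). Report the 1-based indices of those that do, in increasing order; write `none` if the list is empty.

Compute τ' = (3−√13)/2 = -0.30278, so π⊥(m,n) = m -0.30278·n.
[1] lift (-11,11): star map gives -14.33053; window check -1.2 ≤ -14.33053 < 0.2 is false → out
[2] lift (1,1): star map gives 0.69722; window check -1.2 ≤ 0.69722 < 0.2 is false → out
[3] lift (9,-7): star map gives 11.11943; window check -1.2 ≤ 11.11943 < 0.2 is false → out

none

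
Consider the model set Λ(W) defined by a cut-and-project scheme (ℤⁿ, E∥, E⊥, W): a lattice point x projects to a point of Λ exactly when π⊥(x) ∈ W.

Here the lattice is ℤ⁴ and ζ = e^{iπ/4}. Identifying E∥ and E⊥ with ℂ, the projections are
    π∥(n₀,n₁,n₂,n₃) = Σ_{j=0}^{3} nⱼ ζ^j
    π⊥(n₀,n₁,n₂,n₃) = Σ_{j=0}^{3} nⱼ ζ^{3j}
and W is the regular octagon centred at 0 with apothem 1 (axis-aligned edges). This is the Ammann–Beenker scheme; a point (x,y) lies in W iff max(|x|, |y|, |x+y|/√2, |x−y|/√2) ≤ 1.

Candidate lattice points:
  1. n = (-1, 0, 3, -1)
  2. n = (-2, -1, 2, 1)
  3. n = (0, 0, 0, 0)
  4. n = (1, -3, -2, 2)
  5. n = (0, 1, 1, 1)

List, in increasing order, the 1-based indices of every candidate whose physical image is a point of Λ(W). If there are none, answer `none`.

With ζ = e^{iπ/4} the internal vectors are ζ^0,ζ^3,ζ^6,ζ^9.
candidate 1: n = (-1, 0, 3, -1) → π⊥ ≈ (-1.7071, -3.7071); max(|x|,|y|,|x±y|/√2) = 3.8284 > 1 ⇒ ∉ W
candidate 2: n = (-2, -1, 2, 1) → π⊥ ≈ (-0.5858, -2.0000); max(|x|,|y|,|x±y|/√2) = 2.0000 > 1 ⇒ ∉ W
candidate 3: n = (0, 0, 0, 0) → π⊥ ≈ (+0.0000, +0.0000); max(|x|,|y|,|x±y|/√2) = 0.0000 ≤ 1 ⇒ ∈ W
candidate 4: n = (1, -3, -2, 2) → π⊥ ≈ (+4.5355, +1.2929); max(|x|,|y|,|x±y|/√2) = 4.5355 > 1 ⇒ ∉ W
candidate 5: n = (0, 1, 1, 1) → π⊥ ≈ (+0.0000, +0.4142); max(|x|,|y|,|x±y|/√2) = 0.4142 ≤ 1 ⇒ ∈ W

3, 5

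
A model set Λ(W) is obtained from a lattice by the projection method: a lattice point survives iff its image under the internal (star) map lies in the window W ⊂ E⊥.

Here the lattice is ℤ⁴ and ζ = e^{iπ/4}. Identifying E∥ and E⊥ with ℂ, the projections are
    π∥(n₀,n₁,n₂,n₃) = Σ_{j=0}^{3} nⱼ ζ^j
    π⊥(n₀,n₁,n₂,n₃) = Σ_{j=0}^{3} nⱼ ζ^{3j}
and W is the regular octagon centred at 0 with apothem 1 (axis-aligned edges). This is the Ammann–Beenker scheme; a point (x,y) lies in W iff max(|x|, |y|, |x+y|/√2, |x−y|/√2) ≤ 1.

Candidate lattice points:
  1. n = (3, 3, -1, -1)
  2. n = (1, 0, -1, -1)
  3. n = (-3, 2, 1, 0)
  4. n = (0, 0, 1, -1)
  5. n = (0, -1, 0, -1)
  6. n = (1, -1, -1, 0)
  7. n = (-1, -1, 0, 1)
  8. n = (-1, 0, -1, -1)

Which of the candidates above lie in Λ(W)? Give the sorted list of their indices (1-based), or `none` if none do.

π⊥(n) = n₀ + n₁ζ³ + n₂ζ⁶ + n₃ζ⁹ where ζ = e^{iπ/4}.
candidate 1: n = (3, 3, -1, -1) → π⊥ ≈ (+0.17157, +2.41421); max(|x|,|y|,|x±y|/√2) = 2.41421 > 1 ⇒ ∉ W
candidate 2: n = (1, 0, -1, -1) → π⊥ ≈ (+0.29289, +0.29289); max(|x|,|y|,|x±y|/√2) = 0.41421 ≤ 1 ⇒ ∈ W
candidate 3: n = (-3, 2, 1, 0) → π⊥ ≈ (-4.41421, +0.41421); max(|x|,|y|,|x±y|/√2) = 4.41421 > 1 ⇒ ∉ W
candidate 4: n = (0, 0, 1, -1) → π⊥ ≈ (-0.70711, -1.70711); max(|x|,|y|,|x±y|/√2) = 1.70711 > 1 ⇒ ∉ W
candidate 5: n = (0, -1, 0, -1) → π⊥ ≈ (+0.00000, -1.41421); max(|x|,|y|,|x±y|/√2) = 1.41421 > 1 ⇒ ∉ W
candidate 6: n = (1, -1, -1, 0) → π⊥ ≈ (+1.70711, +0.29289); max(|x|,|y|,|x±y|/√2) = 1.70711 > 1 ⇒ ∉ W
candidate 7: n = (-1, -1, 0, 1) → π⊥ ≈ (+0.41421, +0.00000); max(|x|,|y|,|x±y|/√2) = 0.41421 ≤ 1 ⇒ ∈ W
candidate 8: n = (-1, 0, -1, -1) → π⊥ ≈ (-1.70711, +0.29289); max(|x|,|y|,|x±y|/√2) = 1.70711 > 1 ⇒ ∉ W

2, 7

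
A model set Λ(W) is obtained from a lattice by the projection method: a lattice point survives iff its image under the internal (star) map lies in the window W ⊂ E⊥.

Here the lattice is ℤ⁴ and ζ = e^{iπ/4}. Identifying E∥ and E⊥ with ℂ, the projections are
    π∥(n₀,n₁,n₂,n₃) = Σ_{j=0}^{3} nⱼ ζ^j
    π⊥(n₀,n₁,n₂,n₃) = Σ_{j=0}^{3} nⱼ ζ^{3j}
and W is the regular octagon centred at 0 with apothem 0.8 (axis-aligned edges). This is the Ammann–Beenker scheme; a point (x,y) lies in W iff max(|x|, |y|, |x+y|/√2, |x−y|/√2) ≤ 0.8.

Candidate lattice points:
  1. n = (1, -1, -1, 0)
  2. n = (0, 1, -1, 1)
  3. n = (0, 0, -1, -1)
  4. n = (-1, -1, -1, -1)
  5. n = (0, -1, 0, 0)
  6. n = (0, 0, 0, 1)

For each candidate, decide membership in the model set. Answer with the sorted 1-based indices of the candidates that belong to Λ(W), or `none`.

3

Internal map: ζ^{3j} for j=0..3 gives (1,0), (−√2/2,√2/2), (0,−1), (√2/2,√2/2).
candidate 1: n = (1, -1, -1, 0) → π⊥ ≈ (+1.7071, +0.2929); max(|x|,|y|,|x±y|/√2) = 1.7071 > 0.8 ⇒ ∉ W
candidate 2: n = (0, 1, -1, 1) → π⊥ ≈ (+0.0000, +2.4142); max(|x|,|y|,|x±y|/√2) = 2.4142 > 0.8 ⇒ ∉ W
candidate 3: n = (0, 0, -1, -1) → π⊥ ≈ (-0.7071, +0.2929); max(|x|,|y|,|x±y|/√2) = 0.7071 ≤ 0.8 ⇒ ∈ W
candidate 4: n = (-1, -1, -1, -1) → π⊥ ≈ (-1.0000, -0.4142); max(|x|,|y|,|x±y|/√2) = 1.0000 > 0.8 ⇒ ∉ W
candidate 5: n = (0, -1, 0, 0) → π⊥ ≈ (+0.7071, -0.7071); max(|x|,|y|,|x±y|/√2) = 1.0000 > 0.8 ⇒ ∉ W
candidate 6: n = (0, 0, 0, 1) → π⊥ ≈ (+0.7071, +0.7071); max(|x|,|y|,|x±y|/√2) = 1.0000 > 0.8 ⇒ ∉ W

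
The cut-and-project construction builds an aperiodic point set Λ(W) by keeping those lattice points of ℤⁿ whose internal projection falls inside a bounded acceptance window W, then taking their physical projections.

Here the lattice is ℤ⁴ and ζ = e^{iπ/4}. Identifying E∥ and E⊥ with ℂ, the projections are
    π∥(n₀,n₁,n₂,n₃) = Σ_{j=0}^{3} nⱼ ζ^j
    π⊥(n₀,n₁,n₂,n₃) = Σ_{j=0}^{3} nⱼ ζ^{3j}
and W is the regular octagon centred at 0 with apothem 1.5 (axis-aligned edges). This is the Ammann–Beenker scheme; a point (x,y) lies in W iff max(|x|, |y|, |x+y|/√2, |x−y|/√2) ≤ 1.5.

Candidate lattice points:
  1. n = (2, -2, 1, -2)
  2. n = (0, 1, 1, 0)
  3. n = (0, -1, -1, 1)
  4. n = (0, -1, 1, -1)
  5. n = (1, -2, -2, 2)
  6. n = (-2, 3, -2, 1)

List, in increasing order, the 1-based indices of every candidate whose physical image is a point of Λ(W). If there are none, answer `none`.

2

With ζ = e^{iπ/4} the internal vectors are ζ^0,ζ^3,ζ^6,ζ^9.
candidate 1: n = (2, -2, 1, -2) → π⊥ ≈ (+2.000000, -3.828427); max(|x|,|y|,|x±y|/√2) = 4.121320 > 1.5 ⇒ ∉ W
candidate 2: n = (0, 1, 1, 0) → π⊥ ≈ (-0.707107, -0.292893); max(|x|,|y|,|x±y|/√2) = 0.707107 ≤ 1.5 ⇒ ∈ W
candidate 3: n = (0, -1, -1, 1) → π⊥ ≈ (+1.414214, +1.000000); max(|x|,|y|,|x±y|/√2) = 1.707107 > 1.5 ⇒ ∉ W
candidate 4: n = (0, -1, 1, -1) → π⊥ ≈ (+0.000000, -2.414214); max(|x|,|y|,|x±y|/√2) = 2.414214 > 1.5 ⇒ ∉ W
candidate 5: n = (1, -2, -2, 2) → π⊥ ≈ (+3.828427, +2.000000); max(|x|,|y|,|x±y|/√2) = 4.121320 > 1.5 ⇒ ∉ W
candidate 6: n = (-2, 3, -2, 1) → π⊥ ≈ (-3.414214, +4.828427); max(|x|,|y|,|x±y|/√2) = 5.828427 > 1.5 ⇒ ∉ W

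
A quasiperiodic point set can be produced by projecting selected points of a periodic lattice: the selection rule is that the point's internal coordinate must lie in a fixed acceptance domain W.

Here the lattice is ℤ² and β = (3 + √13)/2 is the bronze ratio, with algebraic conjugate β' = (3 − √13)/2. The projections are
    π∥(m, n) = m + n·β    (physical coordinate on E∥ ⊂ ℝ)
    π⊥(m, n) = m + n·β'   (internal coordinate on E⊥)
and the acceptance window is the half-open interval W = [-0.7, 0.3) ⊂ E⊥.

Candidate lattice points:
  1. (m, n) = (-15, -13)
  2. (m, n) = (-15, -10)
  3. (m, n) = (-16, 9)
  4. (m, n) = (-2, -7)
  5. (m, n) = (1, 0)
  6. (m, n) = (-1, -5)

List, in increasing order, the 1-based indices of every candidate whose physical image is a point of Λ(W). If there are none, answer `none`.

Compute β' = (3−√13)/2 = -0.30278, so π⊥(m,n) = m -0.30278·n.
#1 (-15,-13): internal coord -15 + (-13)·β' = -11.06392; -11.06392 ∉ [-0.7, 0.3) → out
#2 (-15,-10): internal coord -15 + (-10)·β' = -11.97224; -11.97224 ∉ [-0.7, 0.3) → out
#3 (-16,9): internal coord -16 + (9)·β' = -18.72498; -18.72498 ∉ [-0.7, 0.3) → out
#4 (-2,-7): internal coord -2 + (-7)·β' = +0.11943; +0.11943 ∈ [-0.7, 0.3) → IN Λ
#5 (1,0): internal coord 1 + (0)·β' = +1.00000; +1.00000 ∉ [-0.7, 0.3) → out
#6 (-1,-5): internal coord -1 + (-5)·β' = +0.51388; +0.51388 ∉ [-0.7, 0.3) → out

4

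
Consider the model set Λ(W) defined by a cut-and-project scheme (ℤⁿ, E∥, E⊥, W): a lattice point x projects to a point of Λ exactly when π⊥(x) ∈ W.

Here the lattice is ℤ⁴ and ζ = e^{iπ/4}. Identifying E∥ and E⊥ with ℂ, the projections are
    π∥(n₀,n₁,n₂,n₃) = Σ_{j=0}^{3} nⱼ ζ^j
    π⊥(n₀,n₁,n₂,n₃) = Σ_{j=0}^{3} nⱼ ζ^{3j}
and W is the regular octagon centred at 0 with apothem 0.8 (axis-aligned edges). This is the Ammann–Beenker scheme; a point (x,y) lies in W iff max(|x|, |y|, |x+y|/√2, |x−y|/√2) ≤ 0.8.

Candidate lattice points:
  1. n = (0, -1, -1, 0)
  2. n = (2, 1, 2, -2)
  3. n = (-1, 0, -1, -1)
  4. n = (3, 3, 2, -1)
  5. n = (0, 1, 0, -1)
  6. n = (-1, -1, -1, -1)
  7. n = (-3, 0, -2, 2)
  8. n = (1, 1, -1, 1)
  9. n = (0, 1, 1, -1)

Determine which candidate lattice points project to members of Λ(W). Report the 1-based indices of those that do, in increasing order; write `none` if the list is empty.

1, 4

Internal map: ζ^{3j} for j=0..3 gives (1,0), (−√2/2,√2/2), (0,−1), (√2/2,√2/2).
#1 (0, -1, -1, 0): internal (0.707107, 0.292893); octagon support 0.707107 vs apothem 0.8 → ∈ W
#2 (2, 1, 2, -2): internal (-0.121320, -2.707107); octagon support 2.707107 vs apothem 0.8 → ∉ W
#3 (-1, 0, -1, -1): internal (-1.707107, 0.292893); octagon support 1.707107 vs apothem 0.8 → ∉ W
#4 (3, 3, 2, -1): internal (0.171573, -0.585786); octagon support 0.585786 vs apothem 0.8 → ∈ W
#5 (0, 1, 0, -1): internal (-1.414214, 0.000000); octagon support 1.414214 vs apothem 0.8 → ∉ W
#6 (-1, -1, -1, -1): internal (-1.000000, -0.414214); octagon support 1.000000 vs apothem 0.8 → ∉ W
#7 (-3, 0, -2, 2): internal (-1.585786, 3.414214); octagon support 3.535534 vs apothem 0.8 → ∉ W
#8 (1, 1, -1, 1): internal (1.000000, 2.414214); octagon support 2.414214 vs apothem 0.8 → ∉ W
#9 (0, 1, 1, -1): internal (-1.414214, -1.000000); octagon support 1.707107 vs apothem 0.8 → ∉ W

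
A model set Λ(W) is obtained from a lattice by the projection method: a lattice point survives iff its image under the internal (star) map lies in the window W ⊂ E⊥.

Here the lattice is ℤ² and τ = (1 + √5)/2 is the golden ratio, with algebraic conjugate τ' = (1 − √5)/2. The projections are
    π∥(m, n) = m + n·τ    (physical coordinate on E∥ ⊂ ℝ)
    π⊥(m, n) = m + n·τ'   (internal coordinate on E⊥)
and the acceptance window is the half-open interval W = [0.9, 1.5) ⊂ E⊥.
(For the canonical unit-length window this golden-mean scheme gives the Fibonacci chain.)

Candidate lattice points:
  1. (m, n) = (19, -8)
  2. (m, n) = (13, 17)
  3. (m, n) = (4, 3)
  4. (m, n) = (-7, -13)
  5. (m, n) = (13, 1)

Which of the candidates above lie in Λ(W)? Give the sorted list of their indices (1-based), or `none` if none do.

4

τ' = (1−√5)/2 ≈ -0.61803.
#1 (19,-8): internal coord 19 + (-8)·τ' = +23.94427; +23.94427 ∉ [0.9, 1.5) → out
#2 (13,17): internal coord 13 + (17)·τ' = +2.49342; +2.49342 ∉ [0.9, 1.5) → out
#3 (4,3): internal coord 4 + (3)·τ' = +2.14590; +2.14590 ∉ [0.9, 1.5) → out
#4 (-7,-13): internal coord -7 + (-13)·τ' = +1.03444; +1.03444 ∈ [0.9, 1.5) → IN Λ
#5 (13,1): internal coord 13 + (1)·τ' = +12.38197; +12.38197 ∉ [0.9, 1.5) → out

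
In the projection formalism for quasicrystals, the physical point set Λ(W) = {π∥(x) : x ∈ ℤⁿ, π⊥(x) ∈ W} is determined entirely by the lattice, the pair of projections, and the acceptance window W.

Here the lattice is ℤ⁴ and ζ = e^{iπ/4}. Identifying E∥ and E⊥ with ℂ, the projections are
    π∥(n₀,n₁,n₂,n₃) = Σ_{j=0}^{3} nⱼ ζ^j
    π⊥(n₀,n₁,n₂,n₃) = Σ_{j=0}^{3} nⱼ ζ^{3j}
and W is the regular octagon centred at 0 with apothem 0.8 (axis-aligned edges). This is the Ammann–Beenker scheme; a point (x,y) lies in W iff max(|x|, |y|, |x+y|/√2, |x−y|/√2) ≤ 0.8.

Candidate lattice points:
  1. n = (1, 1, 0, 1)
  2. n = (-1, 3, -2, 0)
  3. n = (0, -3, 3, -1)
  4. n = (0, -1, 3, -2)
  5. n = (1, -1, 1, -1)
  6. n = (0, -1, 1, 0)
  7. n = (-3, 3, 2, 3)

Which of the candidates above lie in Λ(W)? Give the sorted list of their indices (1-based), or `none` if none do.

none

π⊥(n) = n₀ + n₁ζ³ + n₂ζ⁶ + n₃ζ⁹ where ζ = e^{iπ/4}.
#1 (1, 1, 0, 1): internal (1.000000, 1.414214); octagon support 1.707107 vs apothem 0.8 → ∉ W
#2 (-1, 3, -2, 0): internal (-3.121320, 4.121320); octagon support 5.121320 vs apothem 0.8 → ∉ W
#3 (0, -3, 3, -1): internal (1.414214, -5.828427); octagon support 5.828427 vs apothem 0.8 → ∉ W
#4 (0, -1, 3, -2): internal (-0.707107, -5.121320); octagon support 5.121320 vs apothem 0.8 → ∉ W
#5 (1, -1, 1, -1): internal (1.000000, -2.414214); octagon support 2.414214 vs apothem 0.8 → ∉ W
#6 (0, -1, 1, 0): internal (0.707107, -1.707107); octagon support 1.707107 vs apothem 0.8 → ∉ W
#7 (-3, 3, 2, 3): internal (-3.000000, 2.242641); octagon support 3.707107 vs apothem 0.8 → ∉ W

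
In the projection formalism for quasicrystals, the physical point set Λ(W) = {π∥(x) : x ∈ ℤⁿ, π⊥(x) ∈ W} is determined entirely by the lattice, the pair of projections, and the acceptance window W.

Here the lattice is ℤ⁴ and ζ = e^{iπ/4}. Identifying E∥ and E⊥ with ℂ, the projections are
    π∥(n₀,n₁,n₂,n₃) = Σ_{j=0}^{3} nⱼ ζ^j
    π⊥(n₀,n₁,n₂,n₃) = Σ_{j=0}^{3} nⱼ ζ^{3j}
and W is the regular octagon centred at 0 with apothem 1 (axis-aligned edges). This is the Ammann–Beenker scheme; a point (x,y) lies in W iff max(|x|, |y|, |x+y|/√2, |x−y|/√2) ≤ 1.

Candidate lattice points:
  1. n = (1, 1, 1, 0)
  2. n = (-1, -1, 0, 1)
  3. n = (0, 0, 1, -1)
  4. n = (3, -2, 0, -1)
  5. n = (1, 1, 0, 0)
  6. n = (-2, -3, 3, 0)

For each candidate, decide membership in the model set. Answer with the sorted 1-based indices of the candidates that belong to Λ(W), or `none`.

1, 2, 5

With ζ = e^{iπ/4} the internal vectors are ζ^0,ζ^3,ζ^6,ζ^9.
candidate 1: n = (1, 1, 1, 0) → π⊥ ≈ (+0.292893, -0.292893); max(|x|,|y|,|x±y|/√2) = 0.414214 ≤ 1 ⇒ ∈ W
candidate 2: n = (-1, -1, 0, 1) → π⊥ ≈ (+0.414214, +0.000000); max(|x|,|y|,|x±y|/√2) = 0.414214 ≤ 1 ⇒ ∈ W
candidate 3: n = (0, 0, 1, -1) → π⊥ ≈ (-0.707107, -1.707107); max(|x|,|y|,|x±y|/√2) = 1.707107 > 1 ⇒ ∉ W
candidate 4: n = (3, -2, 0, -1) → π⊥ ≈ (+3.707107, -2.121320); max(|x|,|y|,|x±y|/√2) = 4.121320 > 1 ⇒ ∉ W
candidate 5: n = (1, 1, 0, 0) → π⊥ ≈ (+0.292893, +0.707107); max(|x|,|y|,|x±y|/√2) = 0.707107 ≤ 1 ⇒ ∈ W
candidate 6: n = (-2, -3, 3, 0) → π⊥ ≈ (+0.121320, -5.121320); max(|x|,|y|,|x±y|/√2) = 5.121320 > 1 ⇒ ∉ W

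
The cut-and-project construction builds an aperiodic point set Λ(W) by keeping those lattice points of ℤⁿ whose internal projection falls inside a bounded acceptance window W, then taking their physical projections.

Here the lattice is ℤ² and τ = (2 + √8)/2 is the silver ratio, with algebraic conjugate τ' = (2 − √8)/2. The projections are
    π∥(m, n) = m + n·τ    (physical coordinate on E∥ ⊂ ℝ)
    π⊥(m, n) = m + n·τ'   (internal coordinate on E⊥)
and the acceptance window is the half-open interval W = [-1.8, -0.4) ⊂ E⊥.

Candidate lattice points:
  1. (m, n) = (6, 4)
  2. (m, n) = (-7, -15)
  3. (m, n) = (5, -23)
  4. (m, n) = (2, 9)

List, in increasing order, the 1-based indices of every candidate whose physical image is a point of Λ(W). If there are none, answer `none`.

2, 4

Compute τ' = (2−√8)/2 = -0.4142, so π⊥(m,n) = m -0.4142·n.
#1 (6,4): internal coord 6 + (4)·τ' = +4.3431; +4.3431 ∉ [-1.8, -0.4) → out
#2 (-7,-15): internal coord -7 + (-15)·τ' = -0.7868; -0.7868 ∈ [-1.8, -0.4) → IN Λ
#3 (5,-23): internal coord 5 + (-23)·τ' = +14.5269; +14.5269 ∉ [-1.8, -0.4) → out
#4 (2,9): internal coord 2 + (9)·τ' = -1.7279; -1.7279 ∈ [-1.8, -0.4) → IN Λ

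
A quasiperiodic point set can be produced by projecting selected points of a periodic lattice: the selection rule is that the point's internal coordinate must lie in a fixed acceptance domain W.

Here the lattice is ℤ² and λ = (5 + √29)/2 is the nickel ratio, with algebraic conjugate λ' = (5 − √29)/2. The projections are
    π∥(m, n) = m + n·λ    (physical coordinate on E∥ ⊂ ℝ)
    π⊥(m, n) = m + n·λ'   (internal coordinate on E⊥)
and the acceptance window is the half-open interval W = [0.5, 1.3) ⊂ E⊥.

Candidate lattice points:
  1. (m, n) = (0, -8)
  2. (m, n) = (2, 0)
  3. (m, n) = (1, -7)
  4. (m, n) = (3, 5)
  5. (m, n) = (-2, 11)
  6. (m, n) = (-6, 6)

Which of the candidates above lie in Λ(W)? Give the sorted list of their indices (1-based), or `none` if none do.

none

λ' = (5−√29)/2 ≈ -0.19258.
candidate 1: (m,n)=(0,-8) → π∥ = 0-8·λ ≈ -41.54066, π⊥ = 0-8·λ' ≈ 1.54066 ∉ [0.5, 1.3) ⇒ out
candidate 2: (m,n)=(2,0) → π∥ = 2+0·λ ≈ 2.00000, π⊥ = 2+0·λ' ≈ 2.00000 ∉ [0.5, 1.3) ⇒ out
candidate 3: (m,n)=(1,-7) → π∥ = 1-7·λ ≈ -35.34808, π⊥ = 1-7·λ' ≈ 2.34808 ∉ [0.5, 1.3) ⇒ out
candidate 4: (m,n)=(3,5) → π∥ = 3+5·λ ≈ 28.96291, π⊥ = 3+5·λ' ≈ 2.03709 ∉ [0.5, 1.3) ⇒ out
candidate 5: (m,n)=(-2,11) → π∥ = -2+11·λ ≈ 55.11841, π⊥ = -2+11·λ' ≈ -4.11841 ∉ [0.5, 1.3) ⇒ out
candidate 6: (m,n)=(-6,6) → π∥ = -6+6·λ ≈ 25.15549, π⊥ = -6+6·λ' ≈ -7.15549 ∉ [0.5, 1.3) ⇒ out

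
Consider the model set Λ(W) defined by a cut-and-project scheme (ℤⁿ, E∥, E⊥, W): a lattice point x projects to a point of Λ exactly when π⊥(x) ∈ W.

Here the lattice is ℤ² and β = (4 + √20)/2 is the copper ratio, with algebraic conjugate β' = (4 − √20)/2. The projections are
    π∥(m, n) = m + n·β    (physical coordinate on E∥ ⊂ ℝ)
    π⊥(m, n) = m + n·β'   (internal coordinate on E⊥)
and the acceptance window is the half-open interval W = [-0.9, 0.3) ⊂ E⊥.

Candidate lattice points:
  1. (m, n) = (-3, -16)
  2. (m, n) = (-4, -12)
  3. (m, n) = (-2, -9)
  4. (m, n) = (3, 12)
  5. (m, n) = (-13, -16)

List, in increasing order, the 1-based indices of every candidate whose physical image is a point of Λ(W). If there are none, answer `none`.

Compute β' = (4−√20)/2 = -0.236068, so π⊥(m,n) = m -0.236068·n.
#1 (-3,-16): internal coord -3 + (-16)·β' = +0.777088; +0.777088 ∉ [-0.9, 0.3) → out
#2 (-4,-12): internal coord -4 + (-12)·β' = -1.167184; -1.167184 ∉ [-0.9, 0.3) → out
#3 (-2,-9): internal coord -2 + (-9)·β' = +0.124612; +0.124612 ∈ [-0.9, 0.3) → IN Λ
#4 (3,12): internal coord 3 + (12)·β' = +0.167184; +0.167184 ∈ [-0.9, 0.3) → IN Λ
#5 (-13,-16): internal coord -13 + (-16)·β' = -9.222912; -9.222912 ∉ [-0.9, 0.3) → out

3, 4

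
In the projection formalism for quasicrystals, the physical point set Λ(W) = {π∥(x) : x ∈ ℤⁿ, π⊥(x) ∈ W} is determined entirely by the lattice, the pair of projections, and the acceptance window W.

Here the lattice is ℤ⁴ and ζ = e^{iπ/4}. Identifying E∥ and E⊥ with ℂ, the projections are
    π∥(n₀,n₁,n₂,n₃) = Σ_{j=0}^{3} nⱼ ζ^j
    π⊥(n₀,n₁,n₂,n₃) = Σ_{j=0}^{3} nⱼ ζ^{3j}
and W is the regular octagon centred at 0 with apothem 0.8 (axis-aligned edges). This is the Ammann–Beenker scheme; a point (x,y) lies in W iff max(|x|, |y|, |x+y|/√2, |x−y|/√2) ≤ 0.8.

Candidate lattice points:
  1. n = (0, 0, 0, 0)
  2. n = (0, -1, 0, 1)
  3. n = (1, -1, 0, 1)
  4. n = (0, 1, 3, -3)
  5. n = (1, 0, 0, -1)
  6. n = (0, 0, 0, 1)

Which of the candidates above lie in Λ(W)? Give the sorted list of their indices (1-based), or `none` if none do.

1, 5

With ζ = e^{iπ/4} the internal vectors are ζ^0,ζ^3,ζ^6,ζ^9.
candidate 1: n = (0, 0, 0, 0) → π⊥ ≈ (+0.000000, +0.000000); max(|x|,|y|,|x±y|/√2) = 0.000000 ≤ 0.8 ⇒ ∈ W
candidate 2: n = (0, -1, 0, 1) → π⊥ ≈ (+1.414214, +0.000000); max(|x|,|y|,|x±y|/√2) = 1.414214 > 0.8 ⇒ ∉ W
candidate 3: n = (1, -1, 0, 1) → π⊥ ≈ (+2.414214, +0.000000); max(|x|,|y|,|x±y|/√2) = 2.414214 > 0.8 ⇒ ∉ W
candidate 4: n = (0, 1, 3, -3) → π⊥ ≈ (-2.828427, -4.414214); max(|x|,|y|,|x±y|/√2) = 5.121320 > 0.8 ⇒ ∉ W
candidate 5: n = (1, 0, 0, -1) → π⊥ ≈ (+0.292893, -0.707107); max(|x|,|y|,|x±y|/√2) = 0.707107 ≤ 0.8 ⇒ ∈ W
candidate 6: n = (0, 0, 0, 1) → π⊥ ≈ (+0.707107, +0.707107); max(|x|,|y|,|x±y|/√2) = 1.000000 > 0.8 ⇒ ∉ W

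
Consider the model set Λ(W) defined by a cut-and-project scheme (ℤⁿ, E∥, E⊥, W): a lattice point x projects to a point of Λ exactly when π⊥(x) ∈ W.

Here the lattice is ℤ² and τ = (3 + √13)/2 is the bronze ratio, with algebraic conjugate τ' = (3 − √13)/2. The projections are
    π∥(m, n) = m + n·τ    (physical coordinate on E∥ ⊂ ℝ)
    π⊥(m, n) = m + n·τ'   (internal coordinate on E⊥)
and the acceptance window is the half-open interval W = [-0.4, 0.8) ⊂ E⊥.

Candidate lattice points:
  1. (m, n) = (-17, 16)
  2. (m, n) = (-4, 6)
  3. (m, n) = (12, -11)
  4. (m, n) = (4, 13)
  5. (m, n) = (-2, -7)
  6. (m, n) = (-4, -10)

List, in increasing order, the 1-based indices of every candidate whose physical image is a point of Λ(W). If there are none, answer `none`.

τ' = (3−√13)/2 ≈ -0.302776.
[1] lift (-17,16): star map gives -21.844410; window check -0.4 ≤ -21.844410 < 0.8 is false → out
[2] lift (-4,6): star map gives -5.816654; window check -0.4 ≤ -5.816654 < 0.8 is false → out
[3] lift (12,-11): star map gives 15.330532; window check -0.4 ≤ 15.330532 < 0.8 is false → out
[4] lift (4,13): star map gives 0.063917; window check -0.4 ≤ 0.063917 < 0.8 is true → IN Λ
[5] lift (-2,-7): star map gives 0.119429; window check -0.4 ≤ 0.119429 < 0.8 is true → IN Λ
[6] lift (-4,-10): star map gives -0.972244; window check -0.4 ≤ -0.972244 < 0.8 is false → out

4, 5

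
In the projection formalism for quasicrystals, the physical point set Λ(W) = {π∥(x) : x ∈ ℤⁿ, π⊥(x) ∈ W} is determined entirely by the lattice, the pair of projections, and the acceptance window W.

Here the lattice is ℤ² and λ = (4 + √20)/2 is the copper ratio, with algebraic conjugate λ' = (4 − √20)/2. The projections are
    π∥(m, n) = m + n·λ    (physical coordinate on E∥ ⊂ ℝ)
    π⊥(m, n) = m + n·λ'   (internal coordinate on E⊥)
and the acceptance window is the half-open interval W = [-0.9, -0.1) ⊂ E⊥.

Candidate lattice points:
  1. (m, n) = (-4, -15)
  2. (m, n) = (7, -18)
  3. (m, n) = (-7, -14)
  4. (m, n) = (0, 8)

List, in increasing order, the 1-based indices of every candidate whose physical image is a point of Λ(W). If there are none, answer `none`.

1

λ' = (4−√20)/2 ≈ -0.236068.
#1 (-4,-15): internal coord -4 + (-15)·λ' = -0.458980; -0.458980 ∈ [-0.9, -0.1) → IN Λ
#2 (7,-18): internal coord 7 + (-18)·λ' = +11.249224; +11.249224 ∉ [-0.9, -0.1) → out
#3 (-7,-14): internal coord -7 + (-14)·λ' = -3.695048; -3.695048 ∉ [-0.9, -0.1) → out
#4 (0,8): internal coord 0 + (8)·λ' = -1.888544; -1.888544 ∉ [-0.9, -0.1) → out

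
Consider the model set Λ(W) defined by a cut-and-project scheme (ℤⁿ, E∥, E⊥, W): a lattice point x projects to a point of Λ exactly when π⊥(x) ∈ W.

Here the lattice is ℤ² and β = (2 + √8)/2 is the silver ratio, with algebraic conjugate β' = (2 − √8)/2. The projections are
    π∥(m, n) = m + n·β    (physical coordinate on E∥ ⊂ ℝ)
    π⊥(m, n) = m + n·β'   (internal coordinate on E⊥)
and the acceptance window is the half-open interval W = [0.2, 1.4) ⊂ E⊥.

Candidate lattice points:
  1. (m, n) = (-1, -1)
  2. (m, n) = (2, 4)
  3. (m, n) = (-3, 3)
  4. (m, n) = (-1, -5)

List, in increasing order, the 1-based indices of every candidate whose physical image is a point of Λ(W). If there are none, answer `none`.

Compute β' = (2−√8)/2 = -0.414214, so π⊥(m,n) = m -0.414214·n.
[1] lift (-1,-1): star map gives -0.585786; window check 0.2 ≤ -0.585786 < 1.4 is false → out
[2] lift (2,4): star map gives 0.343146; window check 0.2 ≤ 0.343146 < 1.4 is true → IN Λ
[3] lift (-3,3): star map gives -4.242641; window check 0.2 ≤ -4.242641 < 1.4 is false → out
[4] lift (-1,-5): star map gives 1.071068; window check 0.2 ≤ 1.071068 < 1.4 is true → IN Λ

2, 4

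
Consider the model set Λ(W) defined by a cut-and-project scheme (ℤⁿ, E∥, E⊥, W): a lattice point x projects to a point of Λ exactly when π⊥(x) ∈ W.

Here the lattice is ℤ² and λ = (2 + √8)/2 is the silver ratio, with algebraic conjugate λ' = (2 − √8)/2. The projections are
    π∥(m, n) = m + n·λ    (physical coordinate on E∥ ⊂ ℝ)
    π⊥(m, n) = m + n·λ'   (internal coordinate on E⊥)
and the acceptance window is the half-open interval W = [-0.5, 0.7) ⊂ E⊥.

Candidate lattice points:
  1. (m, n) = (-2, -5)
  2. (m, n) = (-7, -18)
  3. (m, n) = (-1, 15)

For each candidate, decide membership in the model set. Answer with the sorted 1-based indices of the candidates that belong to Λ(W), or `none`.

Compute λ' = (2−√8)/2 = -0.41421, so π⊥(m,n) = m -0.41421·n.
[1] lift (-2,-5): star map gives 0.07107; window check -0.5 ≤ 0.07107 < 0.7 is true → IN Λ
[2] lift (-7,-18): star map gives 0.45584; window check -0.5 ≤ 0.45584 < 0.7 is true → IN Λ
[3] lift (-1,15): star map gives -7.21320; window check -0.5 ≤ -7.21320 < 0.7 is false → out

1, 2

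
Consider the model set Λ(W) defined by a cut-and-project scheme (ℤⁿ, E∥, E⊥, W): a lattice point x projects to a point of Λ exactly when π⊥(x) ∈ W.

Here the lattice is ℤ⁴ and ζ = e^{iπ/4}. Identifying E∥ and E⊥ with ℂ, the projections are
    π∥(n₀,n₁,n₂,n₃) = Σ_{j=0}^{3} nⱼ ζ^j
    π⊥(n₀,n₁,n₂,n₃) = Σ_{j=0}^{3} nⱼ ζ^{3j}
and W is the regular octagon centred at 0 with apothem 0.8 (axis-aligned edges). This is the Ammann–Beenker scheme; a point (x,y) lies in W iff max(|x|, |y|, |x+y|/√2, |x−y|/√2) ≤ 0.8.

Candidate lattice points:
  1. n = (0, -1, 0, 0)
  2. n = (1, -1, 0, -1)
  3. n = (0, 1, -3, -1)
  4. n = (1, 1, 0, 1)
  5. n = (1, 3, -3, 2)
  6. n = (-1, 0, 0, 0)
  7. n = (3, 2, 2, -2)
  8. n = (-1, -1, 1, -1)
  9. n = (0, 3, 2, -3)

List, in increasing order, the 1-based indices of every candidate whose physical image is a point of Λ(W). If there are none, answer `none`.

π⊥(n) = n₀ + n₁ζ³ + n₂ζ⁶ + n₃ζ⁹ where ζ = e^{iπ/4}.
#1 (0, -1, 0, 0): internal (0.7071, -0.7071); octagon support 1.0000 vs apothem 0.8 → ∉ W
#2 (1, -1, 0, -1): internal (1.0000, -1.4142); octagon support 1.7071 vs apothem 0.8 → ∉ W
#3 (0, 1, -3, -1): internal (-1.4142, 3.0000); octagon support 3.1213 vs apothem 0.8 → ∉ W
#4 (1, 1, 0, 1): internal (1.0000, 1.4142); octagon support 1.7071 vs apothem 0.8 → ∉ W
#5 (1, 3, -3, 2): internal (0.2929, 6.5355); octagon support 6.5355 vs apothem 0.8 → ∉ W
#6 (-1, 0, 0, 0): internal (-1.0000, 0.0000); octagon support 1.0000 vs apothem 0.8 → ∉ W
#7 (3, 2, 2, -2): internal (0.1716, -2.0000); octagon support 2.0000 vs apothem 0.8 → ∉ W
#8 (-1, -1, 1, -1): internal (-1.0000, -2.4142); octagon support 2.4142 vs apothem 0.8 → ∉ W
#9 (0, 3, 2, -3): internal (-4.2426, -2.0000); octagon support 4.4142 vs apothem 0.8 → ∉ W

none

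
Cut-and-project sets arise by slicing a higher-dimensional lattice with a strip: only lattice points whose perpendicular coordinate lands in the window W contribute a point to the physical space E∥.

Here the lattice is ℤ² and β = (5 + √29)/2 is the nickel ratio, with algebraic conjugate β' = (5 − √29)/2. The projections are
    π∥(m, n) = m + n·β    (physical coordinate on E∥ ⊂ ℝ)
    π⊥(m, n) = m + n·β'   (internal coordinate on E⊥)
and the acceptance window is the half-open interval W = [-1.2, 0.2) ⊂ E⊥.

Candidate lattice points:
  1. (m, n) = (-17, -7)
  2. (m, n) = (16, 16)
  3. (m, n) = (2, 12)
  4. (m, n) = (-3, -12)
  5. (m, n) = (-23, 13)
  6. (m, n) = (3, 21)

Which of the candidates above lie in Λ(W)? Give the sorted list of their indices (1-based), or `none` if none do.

β' = (5−√29)/2 ≈ -0.192582.
[1] lift (-17,-7): star map gives -15.651923; window check -1.2 ≤ -15.651923 < 0.2 is false → out
[2] lift (16,16): star map gives 12.918682; window check -1.2 ≤ 12.918682 < 0.2 is false → out
[3] lift (2,12): star map gives -0.310989; window check -1.2 ≤ -0.310989 < 0.2 is true → IN Λ
[4] lift (-3,-12): star map gives -0.689011; window check -1.2 ≤ -0.689011 < 0.2 is true → IN Λ
[5] lift (-23,13): star map gives -25.503571; window check -1.2 ≤ -25.503571 < 0.2 is false → out
[6] lift (3,21): star map gives -1.044230; window check -1.2 ≤ -1.044230 < 0.2 is true → IN Λ

3, 4, 6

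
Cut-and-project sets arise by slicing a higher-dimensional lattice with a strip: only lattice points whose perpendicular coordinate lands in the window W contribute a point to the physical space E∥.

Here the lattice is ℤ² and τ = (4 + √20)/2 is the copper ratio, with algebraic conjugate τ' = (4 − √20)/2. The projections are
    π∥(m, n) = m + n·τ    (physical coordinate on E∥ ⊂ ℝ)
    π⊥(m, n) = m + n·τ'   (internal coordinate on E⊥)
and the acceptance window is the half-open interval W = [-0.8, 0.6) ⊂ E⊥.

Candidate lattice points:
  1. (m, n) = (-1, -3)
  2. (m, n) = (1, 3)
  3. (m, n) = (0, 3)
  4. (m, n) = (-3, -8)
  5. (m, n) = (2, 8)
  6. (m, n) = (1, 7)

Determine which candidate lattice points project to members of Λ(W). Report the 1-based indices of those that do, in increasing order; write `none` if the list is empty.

Numerically τ ≈ 4.2361 and τ' = −1/τ ≈ -0.2361.
candidate 1: (m,n)=(-1,-3) → π∥ = -1-3·τ ≈ -13.7082, π⊥ = -1-3·τ' ≈ -0.2918 ∈ [-0.8, 0.6) ⇒ IN Λ
candidate 2: (m,n)=(1,3) → π∥ = 1+3·τ ≈ 13.7082, π⊥ = 1+3·τ' ≈ 0.2918 ∈ [-0.8, 0.6) ⇒ IN Λ
candidate 3: (m,n)=(0,3) → π∥ = 0+3·τ ≈ 12.7082, π⊥ = 0+3·τ' ≈ -0.7082 ∈ [-0.8, 0.6) ⇒ IN Λ
candidate 4: (m,n)=(-3,-8) → π∥ = -3-8·τ ≈ -36.8885, π⊥ = -3-8·τ' ≈ -1.1115 ∉ [-0.8, 0.6) ⇒ out
candidate 5: (m,n)=(2,8) → π∥ = 2+8·τ ≈ 35.8885, π⊥ = 2+8·τ' ≈ 0.1115 ∈ [-0.8, 0.6) ⇒ IN Λ
candidate 6: (m,n)=(1,7) → π∥ = 1+7·τ ≈ 30.6525, π⊥ = 1+7·τ' ≈ -0.6525 ∈ [-0.8, 0.6) ⇒ IN Λ

1, 2, 3, 5, 6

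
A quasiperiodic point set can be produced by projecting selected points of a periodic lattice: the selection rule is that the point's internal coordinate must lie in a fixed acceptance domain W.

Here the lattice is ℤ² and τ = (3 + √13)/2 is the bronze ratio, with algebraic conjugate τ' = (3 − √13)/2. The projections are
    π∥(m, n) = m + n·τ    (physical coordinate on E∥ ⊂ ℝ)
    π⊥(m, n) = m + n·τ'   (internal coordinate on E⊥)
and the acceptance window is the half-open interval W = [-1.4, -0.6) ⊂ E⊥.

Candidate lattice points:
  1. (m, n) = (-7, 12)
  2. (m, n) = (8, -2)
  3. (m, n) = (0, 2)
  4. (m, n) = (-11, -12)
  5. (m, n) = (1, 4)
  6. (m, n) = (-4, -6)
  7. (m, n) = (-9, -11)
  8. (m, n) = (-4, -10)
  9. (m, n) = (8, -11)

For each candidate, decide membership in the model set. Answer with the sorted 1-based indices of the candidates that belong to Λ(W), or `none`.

3, 8

Numerically τ ≈ 3.3028 and τ' = −1/τ ≈ -0.3028.
[1] lift (-7,12): star map gives -10.6333; window check -1.4 ≤ -10.6333 < -0.6 is false → out
[2] lift (8,-2): star map gives 8.6056; window check -1.4 ≤ 8.6056 < -0.6 is false → out
[3] lift (0,2): star map gives -0.6056; window check -1.4 ≤ -0.6056 < -0.6 is true → IN Λ
[4] lift (-11,-12): star map gives -7.3667; window check -1.4 ≤ -7.3667 < -0.6 is false → out
[5] lift (1,4): star map gives -0.2111; window check -1.4 ≤ -0.2111 < -0.6 is false → out
[6] lift (-4,-6): star map gives -2.1833; window check -1.4 ≤ -2.1833 < -0.6 is false → out
[7] lift (-9,-11): star map gives -5.6695; window check -1.4 ≤ -5.6695 < -0.6 is false → out
[8] lift (-4,-10): star map gives -0.9722; window check -1.4 ≤ -0.9722 < -0.6 is true → IN Λ
[9] lift (8,-11): star map gives 11.3305; window check -1.4 ≤ 11.3305 < -0.6 is false → out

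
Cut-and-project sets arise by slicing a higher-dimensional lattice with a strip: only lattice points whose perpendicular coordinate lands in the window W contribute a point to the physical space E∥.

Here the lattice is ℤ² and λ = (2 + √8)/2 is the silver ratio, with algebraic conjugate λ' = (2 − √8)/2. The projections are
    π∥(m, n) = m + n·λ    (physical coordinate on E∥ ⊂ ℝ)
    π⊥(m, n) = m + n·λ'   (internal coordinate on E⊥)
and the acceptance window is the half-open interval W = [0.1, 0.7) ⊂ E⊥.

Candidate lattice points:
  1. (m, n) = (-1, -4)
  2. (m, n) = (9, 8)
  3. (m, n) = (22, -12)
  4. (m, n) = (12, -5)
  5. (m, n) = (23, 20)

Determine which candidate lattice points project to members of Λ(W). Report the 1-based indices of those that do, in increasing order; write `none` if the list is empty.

Numerically λ ≈ 2.414214 and λ' = −1/λ ≈ -0.414214.
#1 (-1,-4): internal coord -1 + (-4)·λ' = +0.656854; +0.656854 ∈ [0.1, 0.7) → IN Λ
#2 (9,8): internal coord 9 + (8)·λ' = +5.686292; +5.686292 ∉ [0.1, 0.7) → out
#3 (22,-12): internal coord 22 + (-12)·λ' = +26.970563; +26.970563 ∉ [0.1, 0.7) → out
#4 (12,-5): internal coord 12 + (-5)·λ' = +14.071068; +14.071068 ∉ [0.1, 0.7) → out
#5 (23,20): internal coord 23 + (20)·λ' = +14.715729; +14.715729 ∉ [0.1, 0.7) → out

1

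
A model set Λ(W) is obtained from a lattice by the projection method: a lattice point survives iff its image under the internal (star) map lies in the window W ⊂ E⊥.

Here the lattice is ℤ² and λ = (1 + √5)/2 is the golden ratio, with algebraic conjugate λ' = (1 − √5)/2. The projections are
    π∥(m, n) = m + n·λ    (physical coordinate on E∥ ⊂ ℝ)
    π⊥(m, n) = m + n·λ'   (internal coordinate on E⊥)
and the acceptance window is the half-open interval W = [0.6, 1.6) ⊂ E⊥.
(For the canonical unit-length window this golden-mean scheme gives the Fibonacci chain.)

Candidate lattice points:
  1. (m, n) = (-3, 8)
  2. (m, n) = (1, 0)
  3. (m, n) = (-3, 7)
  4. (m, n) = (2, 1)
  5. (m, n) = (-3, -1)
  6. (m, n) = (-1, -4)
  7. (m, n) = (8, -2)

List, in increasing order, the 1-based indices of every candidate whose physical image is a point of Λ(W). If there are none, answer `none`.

Compute λ' = (1−√5)/2 = -0.618034, so π⊥(m,n) = m -0.618034·n.
#1 (-3,8): internal coord -3 + (8)·λ' = -7.944272; -7.944272 ∉ [0.6, 1.6) → out
#2 (1,0): internal coord 1 + (0)·λ' = +1.000000; +1.000000 ∈ [0.6, 1.6) → IN Λ
#3 (-3,7): internal coord -3 + (7)·λ' = -7.326238; -7.326238 ∉ [0.6, 1.6) → out
#4 (2,1): internal coord 2 + (1)·λ' = +1.381966; +1.381966 ∈ [0.6, 1.6) → IN Λ
#5 (-3,-1): internal coord -3 + (-1)·λ' = -2.381966; -2.381966 ∉ [0.6, 1.6) → out
#6 (-1,-4): internal coord -1 + (-4)·λ' = +1.472136; +1.472136 ∈ [0.6, 1.6) → IN Λ
#7 (8,-2): internal coord 8 + (-2)·λ' = +9.236068; +9.236068 ∉ [0.6, 1.6) → out

2, 4, 6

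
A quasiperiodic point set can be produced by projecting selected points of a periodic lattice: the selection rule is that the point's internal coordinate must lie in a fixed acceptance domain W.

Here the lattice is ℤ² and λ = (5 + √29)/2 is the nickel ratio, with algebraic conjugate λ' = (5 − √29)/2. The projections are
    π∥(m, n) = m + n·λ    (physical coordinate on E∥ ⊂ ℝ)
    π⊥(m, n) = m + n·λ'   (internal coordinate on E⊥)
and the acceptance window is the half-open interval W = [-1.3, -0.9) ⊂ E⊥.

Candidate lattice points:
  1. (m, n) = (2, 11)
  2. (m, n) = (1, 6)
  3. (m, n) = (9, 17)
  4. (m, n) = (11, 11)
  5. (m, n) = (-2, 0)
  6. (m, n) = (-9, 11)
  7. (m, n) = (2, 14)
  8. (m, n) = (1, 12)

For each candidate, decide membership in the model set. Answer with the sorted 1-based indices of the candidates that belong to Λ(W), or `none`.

Compute λ' = (5−√29)/2 = -0.192582, so π⊥(m,n) = m -0.192582·n.
[1] lift (2,11): star map gives -0.118406; window check -1.3 ≤ -0.118406 < -0.9 is false → out
[2] lift (1,6): star map gives -0.155494; window check -1.3 ≤ -0.155494 < -0.9 is false → out
[3] lift (9,17): star map gives 5.726099; window check -1.3 ≤ 5.726099 < -0.9 is false → out
[4] lift (11,11): star map gives 8.881594; window check -1.3 ≤ 8.881594 < -0.9 is false → out
[5] lift (-2,0): star map gives -2.000000; window check -1.3 ≤ -2.000000 < -0.9 is false → out
[6] lift (-9,11): star map gives -11.118406; window check -1.3 ≤ -11.118406 < -0.9 is false → out
[7] lift (2,14): star map gives -0.696154; window check -1.3 ≤ -0.696154 < -0.9 is false → out
[8] lift (1,12): star map gives -1.310989; window check -1.3 ≤ -1.310989 < -0.9 is false → out

none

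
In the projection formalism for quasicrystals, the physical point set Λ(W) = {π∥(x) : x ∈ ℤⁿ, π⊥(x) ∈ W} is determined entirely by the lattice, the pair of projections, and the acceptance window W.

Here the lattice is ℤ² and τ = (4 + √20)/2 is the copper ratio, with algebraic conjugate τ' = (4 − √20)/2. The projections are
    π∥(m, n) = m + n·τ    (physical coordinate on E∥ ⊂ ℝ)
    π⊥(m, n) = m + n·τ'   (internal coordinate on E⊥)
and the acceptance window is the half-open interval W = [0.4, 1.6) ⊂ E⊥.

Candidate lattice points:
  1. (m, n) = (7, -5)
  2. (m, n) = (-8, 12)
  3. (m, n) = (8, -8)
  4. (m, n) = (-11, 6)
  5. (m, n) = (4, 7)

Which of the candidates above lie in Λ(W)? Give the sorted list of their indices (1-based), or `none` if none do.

none

Numerically τ ≈ 4.2361 and τ' = −1/τ ≈ -0.2361.
#1 (7,-5): internal coord 7 + (-5)·τ' = +8.1803; +8.1803 ∉ [0.4, 1.6) → out
#2 (-8,12): internal coord -8 + (12)·τ' = -10.8328; -10.8328 ∉ [0.4, 1.6) → out
#3 (8,-8): internal coord 8 + (-8)·τ' = +9.8885; +9.8885 ∉ [0.4, 1.6) → out
#4 (-11,6): internal coord -11 + (6)·τ' = -12.4164; -12.4164 ∉ [0.4, 1.6) → out
#5 (4,7): internal coord 4 + (7)·τ' = +2.3475; +2.3475 ∉ [0.4, 1.6) → out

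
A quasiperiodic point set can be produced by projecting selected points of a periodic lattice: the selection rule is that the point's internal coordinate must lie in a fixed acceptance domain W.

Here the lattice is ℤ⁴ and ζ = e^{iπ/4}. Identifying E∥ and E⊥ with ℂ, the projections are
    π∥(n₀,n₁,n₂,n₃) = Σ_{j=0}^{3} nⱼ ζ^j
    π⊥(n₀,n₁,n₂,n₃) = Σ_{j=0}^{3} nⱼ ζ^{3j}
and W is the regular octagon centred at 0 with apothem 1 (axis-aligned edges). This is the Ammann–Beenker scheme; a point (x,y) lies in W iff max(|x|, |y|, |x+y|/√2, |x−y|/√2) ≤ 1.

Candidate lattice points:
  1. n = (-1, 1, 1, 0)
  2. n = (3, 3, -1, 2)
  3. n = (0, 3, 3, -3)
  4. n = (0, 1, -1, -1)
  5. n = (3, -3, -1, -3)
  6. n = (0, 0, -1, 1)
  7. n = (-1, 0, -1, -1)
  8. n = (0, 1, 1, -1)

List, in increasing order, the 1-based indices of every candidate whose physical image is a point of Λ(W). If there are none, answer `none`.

Internal map: ζ^{3j} for j=0..3 gives (1,0), (−√2/2,√2/2), (0,−1), (√2/2,√2/2).
#1 (-1, 1, 1, 0): internal (-1.7071, -0.2929); octagon support 1.7071 vs apothem 1 → ∉ W
#2 (3, 3, -1, 2): internal (2.2929, 4.5355); octagon support 4.8284 vs apothem 1 → ∉ W
#3 (0, 3, 3, -3): internal (-4.2426, -3.0000); octagon support 5.1213 vs apothem 1 → ∉ W
#4 (0, 1, -1, -1): internal (-1.4142, 1.0000); octagon support 1.7071 vs apothem 1 → ∉ W
#5 (3, -3, -1, -3): internal (3.0000, -3.2426); octagon support 4.4142 vs apothem 1 → ∉ W
#6 (0, 0, -1, 1): internal (0.7071, 1.7071); octagon support 1.7071 vs apothem 1 → ∉ W
#7 (-1, 0, -1, -1): internal (-1.7071, 0.2929); octagon support 1.7071 vs apothem 1 → ∉ W
#8 (0, 1, 1, -1): internal (-1.4142, -1.0000); octagon support 1.7071 vs apothem 1 → ∉ W

none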